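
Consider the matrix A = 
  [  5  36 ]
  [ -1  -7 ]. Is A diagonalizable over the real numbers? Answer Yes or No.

No

Characteristic polynomial: p(t) = t^2 + 2t + 1 = (t + 1)^2.
t = -1 has algebraic multiplicity 2; rank(A + 1I) = 1, so geometric multiplicity = 1.
Geometric multiplicity < algebraic multiplicity, so A is not diagonalizable.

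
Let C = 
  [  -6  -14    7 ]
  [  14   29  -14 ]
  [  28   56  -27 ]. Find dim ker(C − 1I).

C − 1I = [[-7, -14, 7], [14, 28, -14], [28, 56, -28]].
This matrix has rank 1, so its null space has dimension 3 − 1 = 2.

2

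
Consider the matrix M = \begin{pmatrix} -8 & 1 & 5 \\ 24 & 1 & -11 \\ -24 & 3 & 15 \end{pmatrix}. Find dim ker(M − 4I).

M − 4I = [[-12, 1, 5], [24, -3, -11], [-24, 3, 11]].
This matrix has rank 2, so its null space has dimension 3 − 2 = 1.

1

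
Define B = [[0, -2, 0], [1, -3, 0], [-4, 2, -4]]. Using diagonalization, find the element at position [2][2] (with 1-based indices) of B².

7

Characteristic polynomial: μ^3 + 7μ^2 + 14μ + 8 = (μ + 1)(μ + 2)(μ + 4), so the eigenvalues are -4, -2, -1.
μ=-2: eigenvector (-1, -1, 1).
μ=-4: eigenvector (0, 0, 1).
μ=-1: eigenvector (2, 1, -2).
P = [[-1, 0, 2], [-1, 0, 1], [1, 1, -2]], D = diag(-2, -4, -1), P⁻¹ = [[1, -2, 0], [1, 0, 1], [1, -1, 0]].
B² = P·diag(4, 16, 1)·P⁻¹ = [[-2, 6, 0], [-3, 7, 0], [18, -6, 16]].
The requested entry is 7.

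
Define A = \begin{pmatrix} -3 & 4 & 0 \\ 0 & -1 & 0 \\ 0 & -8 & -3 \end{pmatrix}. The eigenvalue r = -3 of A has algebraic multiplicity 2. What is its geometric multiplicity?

2

A + 3I = [[0, 4, 0], [0, 2, 0], [0, -8, 0]].
This matrix has rank 1, so its null space has dimension 3 − 1 = 2.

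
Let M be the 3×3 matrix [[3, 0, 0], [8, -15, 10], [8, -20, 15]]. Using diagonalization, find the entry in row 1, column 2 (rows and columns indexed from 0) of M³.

250

Characteristic polynomial: s^3 - 3s^2 - 25s + 75 = (s - 5)(s - 3)(s + 5), so the eigenvalues are -5, 3, 5.
s=-5: eigenvector (0, -1, -1).
s=5: eigenvector (0, 1, 2).
s=3: eigenvector (1, 1, 1).
P = [[0, 0, 1], [-1, 1, 1], [-1, 2, 1]], D = diag(-5, 5, 3), P⁻¹ = [[1, -2, 1], [0, -1, 1], [1, 0, 0]].
M³ = P·diag(-125, 125, 27)·P⁻¹ = [[27, 0, 0], [152, -375, 250], [152, -500, 375]].
The requested entry is 250.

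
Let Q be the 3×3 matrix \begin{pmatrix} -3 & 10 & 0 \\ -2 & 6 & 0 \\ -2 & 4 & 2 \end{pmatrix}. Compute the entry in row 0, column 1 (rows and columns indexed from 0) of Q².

30

Characteristic polynomial: t^3 - 5t^2 + 8t - 4 = (t - 2)^2(t - 1), so the eigenvalues are 1, 2, 2.
t=2: eigenvector (0, 0, 1).
t=2: eigenvector (2, 1, 1).
t=1: eigenvector (5, 2, 2).
P = [[0, 2, 5], [0, 1, 2], [1, 1, 2]], D = diag(2, 2, 1), P⁻¹ = [[0, -1, 1], [-2, 5, 0], [1, -2, 0]].
Q² = P·diag(4, 4, 1)·P⁻¹ = [[-11, 30, 0], [-6, 16, 0], [-6, 12, 4]].
The requested entry is 30.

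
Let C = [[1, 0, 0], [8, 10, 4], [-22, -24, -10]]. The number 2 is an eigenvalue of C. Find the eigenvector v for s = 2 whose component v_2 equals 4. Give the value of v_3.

C − 2I = [[-1, 0, 0], [8, 8, 4], [-22, -24, -12]].
Solving (C − 2I)v = 0 gives the eigenspace spanned by (0, 4, -8).
With v_2 = 4, v = (0, 4, -8), so v_3 = -8.

-8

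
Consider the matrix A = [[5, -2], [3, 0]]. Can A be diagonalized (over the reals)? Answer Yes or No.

Yes

Characteristic polynomial: p(μ) = μ^2 - 5μ + 6 = (μ - 3)(μ - 2).
All 2 eigenvalues are distinct, so A is diagonalizable.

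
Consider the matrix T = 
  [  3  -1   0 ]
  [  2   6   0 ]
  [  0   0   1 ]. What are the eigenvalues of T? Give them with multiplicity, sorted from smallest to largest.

1, 4, 5

Characteristic polynomial: p(s) = s^3 - 10s^2 + 29s - 20 = (s - 5)(s - 4)(s - 1).
Roots (with multiplicity): 1, 4, 5.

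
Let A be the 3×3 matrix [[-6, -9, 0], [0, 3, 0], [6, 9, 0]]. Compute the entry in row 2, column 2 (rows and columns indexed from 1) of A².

9

Characteristic polynomial: t^3 + 3t^2 - 18t = t(t - 3)(t + 6), so the eigenvalues are -6, 0, 3.
t=0: eigenvector (0, 0, 1).
t=3: eigenvector (-1, 1, 1).
t=-6: eigenvector (1, 0, -1).
P = [[0, -1, 1], [0, 1, 0], [1, 1, -1]], D = diag(0, 3, -6), P⁻¹ = [[1, 0, 1], [0, 1, 0], [1, 1, 0]].
A² = P·diag(0, 9, 36)·P⁻¹ = [[36, 27, 0], [0, 9, 0], [-36, -27, 0]].
The requested entry is 9.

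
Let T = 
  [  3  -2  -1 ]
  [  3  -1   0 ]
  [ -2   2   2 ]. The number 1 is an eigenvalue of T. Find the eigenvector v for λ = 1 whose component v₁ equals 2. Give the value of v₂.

T − 1I = [[2, -2, -1], [3, -2, 0], [-2, 2, 1]].
Solving (T − 1I)v = 0 gives the eigenspace spanned by (2, 3, -2).
With v₁ = 2, v = (2, 3, -2), so v₂ = 3.

3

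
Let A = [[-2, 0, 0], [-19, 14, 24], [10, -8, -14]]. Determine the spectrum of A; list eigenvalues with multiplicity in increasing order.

-2, -2, 2

Characteristic polynomial: p(t) = t^3 + 2t^2 - 4t - 8 = (t - 2)(t + 2)^2.
Roots (with multiplicity): -2, -2, 2.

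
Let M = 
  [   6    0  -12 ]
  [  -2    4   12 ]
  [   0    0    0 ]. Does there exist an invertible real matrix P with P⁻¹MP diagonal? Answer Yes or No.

Characteristic polynomial: p(t) = t^3 - 10t^2 + 24t = t(t - 6)(t - 4).
All 3 eigenvalues are distinct, so M is diagonalizable.

Yes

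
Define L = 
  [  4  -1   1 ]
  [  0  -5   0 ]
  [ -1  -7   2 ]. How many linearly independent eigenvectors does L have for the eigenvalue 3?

L − 3I = [[1, -1, 1], [0, -8, 0], [-1, -7, -1]].
This matrix has rank 2, so its null space has dimension 3 − 2 = 1.

1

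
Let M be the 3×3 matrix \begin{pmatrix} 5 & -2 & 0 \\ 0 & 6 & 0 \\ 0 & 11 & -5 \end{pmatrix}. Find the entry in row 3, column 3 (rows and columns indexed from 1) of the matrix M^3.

Characteristic polynomial: λ^3 - 6λ^2 - 25λ + 150 = (λ - 6)(λ - 5)(λ + 5), so the eigenvalues are -5, 5, 6.
λ=5: eigenvector (1, 0, 0).
λ=6: eigenvector (-2, 1, 1).
λ=-5: eigenvector (0, 0, 1).
P = [[1, -2, 0], [0, 1, 0], [0, 1, 1]], D = diag(5, 6, -5), P⁻¹ = [[1, 2, 0], [0, 1, 0], [0, -1, 1]].
M³ = P·diag(125, 216, -125)·P⁻¹ = [[125, -182, 0], [0, 216, 0], [0, 341, -125]].
The requested entry is -125.

-125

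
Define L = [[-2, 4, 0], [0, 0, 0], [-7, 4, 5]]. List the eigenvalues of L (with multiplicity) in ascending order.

-2, 0, 5

Characteristic polynomial: p(μ) = μ^3 - 3μ^2 - 10μ = μ(μ - 5)(μ + 2).
Roots (with multiplicity): -2, 0, 5.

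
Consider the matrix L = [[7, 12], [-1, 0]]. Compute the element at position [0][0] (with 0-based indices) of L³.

175

Characteristic polynomial: λ^2 - 7λ + 12 = (λ - 4)(λ - 3), so the eigenvalues are 3, 4.
λ=3: eigenvector (-3, 1).
λ=4: eigenvector (4, -1).
P = [[-3, 4], [1, -1]], D = diag(3, 4), P⁻¹ = [[1, 4], [1, 3]].
L³ = P·diag(27, 64)·P⁻¹ = [[175, 444], [-37, -84]].
The requested entry is 175.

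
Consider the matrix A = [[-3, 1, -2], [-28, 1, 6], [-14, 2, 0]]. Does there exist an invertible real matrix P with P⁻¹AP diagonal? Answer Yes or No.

Characteristic polynomial: p(μ) = μ^3 + 2μ^2 - 15μ - 36 = (μ - 4)(μ + 3)^2.
μ = -3 has algebraic multiplicity 2; rank(A + 3I) = 2, so geometric multiplicity = 1.
Geometric multiplicity < algebraic multiplicity, so A is not diagonalizable.

No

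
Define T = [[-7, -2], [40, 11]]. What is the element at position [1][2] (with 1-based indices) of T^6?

Characteristic polynomial: s^2 - 4s + 3 = (s - 3)(s - 1), so the eigenvalues are 1, 3.
s=3: eigenvector (1, -5).
s=1: eigenvector (1, -4).
P = [[1, 1], [-5, -4]], D = diag(3, 1), P⁻¹ = [[-4, -1], [5, 1]].
T⁶ = P·diag(729, 1)·P⁻¹ = [[-2911, -728], [14560, 3641]].
The requested entry is -728.

-728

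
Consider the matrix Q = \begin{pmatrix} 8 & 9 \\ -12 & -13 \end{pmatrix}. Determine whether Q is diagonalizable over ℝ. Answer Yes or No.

Yes

Characteristic polynomial: p(t) = t^2 + 5t + 4 = (t + 1)(t + 4).
All 2 eigenvalues are distinct, so Q is diagonalizable.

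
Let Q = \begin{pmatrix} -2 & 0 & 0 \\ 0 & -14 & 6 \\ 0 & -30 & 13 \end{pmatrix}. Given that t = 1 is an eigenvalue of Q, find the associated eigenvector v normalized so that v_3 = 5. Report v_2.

2

Q − 1I = [[-3, 0, 0], [0, -15, 6], [0, -30, 12]].
Solving (Q − 1I)v = 0 gives the eigenspace spanned by (0, 2, 5).
With v_3 = 5, v = (0, 2, 5), so v_2 = 2.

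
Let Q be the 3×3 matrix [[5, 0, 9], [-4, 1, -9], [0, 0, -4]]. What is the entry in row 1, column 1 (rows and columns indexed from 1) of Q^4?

625

Characteristic polynomial: s^3 - 2s^2 - 19s + 20 = (s - 5)(s - 1)(s + 4), so the eigenvalues are -4, 1, 5.
s=1: eigenvector (0, 1, 0).
s=5: eigenvector (-1, 1, 0).
s=-4: eigenvector (-1, 1, 1).
P = [[0, -1, -1], [1, 1, 1], [0, 0, 1]], D = diag(1, 5, -4), P⁻¹ = [[1, 1, 0], [-1, 0, -1], [0, 0, 1]].
Q⁴ = P·diag(1, 625, 256)·P⁻¹ = [[625, 0, 369], [-624, 1, -369], [0, 0, 256]].
The requested entry is 625.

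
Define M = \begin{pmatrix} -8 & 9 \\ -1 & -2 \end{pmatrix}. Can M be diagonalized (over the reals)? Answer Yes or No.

Characteristic polynomial: p(μ) = μ^2 + 10μ + 25 = (μ + 5)^2.
μ = -5 has algebraic multiplicity 2; rank(M + 5I) = 1, so geometric multiplicity = 1.
Geometric multiplicity < algebraic multiplicity, so M is not diagonalizable.

No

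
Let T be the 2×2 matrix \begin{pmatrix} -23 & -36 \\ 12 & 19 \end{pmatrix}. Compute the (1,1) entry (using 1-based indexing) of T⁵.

Characteristic polynomial: λ^2 + 4λ - 5 = (λ - 1)(λ + 5), so the eigenvalues are -5, 1.
λ=1: eigenvector (-3, 2).
λ=-5: eigenvector (-2, 1).
P = [[-3, -2], [2, 1]], D = diag(1, -5), P⁻¹ = [[1, 2], [-2, -3]].
T⁵ = P·diag(1, -3125)·P⁻¹ = [[-12503, -18756], [6252, 9379]].
The requested entry is -12503.

-12503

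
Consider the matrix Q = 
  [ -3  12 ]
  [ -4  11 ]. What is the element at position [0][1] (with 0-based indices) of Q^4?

3264

Characteristic polynomial: μ^2 - 8μ + 15 = (μ - 5)(μ - 3), so the eigenvalues are 3, 5.
μ=3: eigenvector (-2, -1).
μ=5: eigenvector (3, 2).
P = [[-2, 3], [-1, 2]], D = diag(3, 5), P⁻¹ = [[-2, 3], [-1, 2]].
Q⁴ = P·diag(81, 625)·P⁻¹ = [[-1551, 3264], [-1088, 2257]].
The requested entry is 3264.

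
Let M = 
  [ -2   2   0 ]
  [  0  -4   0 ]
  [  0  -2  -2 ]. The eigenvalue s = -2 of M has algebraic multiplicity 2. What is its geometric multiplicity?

M + 2I = [[0, 2, 0], [0, -2, 0], [0, -2, 0]].
This matrix has rank 1, so its null space has dimension 3 − 1 = 2.

2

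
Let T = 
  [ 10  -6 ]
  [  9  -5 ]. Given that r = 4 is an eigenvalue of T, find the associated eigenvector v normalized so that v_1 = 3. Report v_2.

T − 4I = [[6, -6], [9, -9]].
Solving (T − 4I)v = 0 gives the eigenspace spanned by (3, 3).
With v_1 = 3, v = (3, 3), so v_2 = 3.

3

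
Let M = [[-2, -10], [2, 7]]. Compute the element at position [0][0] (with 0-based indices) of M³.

Characteristic polynomial: t^2 - 5t + 6 = (t - 3)(t - 2), so the eigenvalues are 2, 3.
t=2: eigenvector (5, -2).
t=3: eigenvector (-2, 1).
P = [[5, -2], [-2, 1]], D = diag(2, 3), P⁻¹ = [[1, 2], [2, 5]].
M³ = P·diag(8, 27)·P⁻¹ = [[-68, -190], [38, 103]].
The requested entry is -68.

-68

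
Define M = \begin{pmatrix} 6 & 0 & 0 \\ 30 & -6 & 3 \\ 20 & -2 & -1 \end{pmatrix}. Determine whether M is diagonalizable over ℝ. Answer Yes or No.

Yes

Characteristic polynomial: p(s) = s^3 + s^2 - 30s - 72 = (s - 6)(s + 3)(s + 4).
All 3 eigenvalues are distinct, so M is diagonalizable.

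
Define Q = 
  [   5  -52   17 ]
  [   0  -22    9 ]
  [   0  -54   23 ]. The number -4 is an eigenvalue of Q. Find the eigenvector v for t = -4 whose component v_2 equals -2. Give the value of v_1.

-4

Q + 4I = [[9, -52, 17], [0, -18, 9], [0, -54, 27]].
Solving (Q + 4I)v = 0 gives the eigenspace spanned by (-4, -2, -4).
With v_2 = -2, v = (-4, -2, -4), so v_1 = -4.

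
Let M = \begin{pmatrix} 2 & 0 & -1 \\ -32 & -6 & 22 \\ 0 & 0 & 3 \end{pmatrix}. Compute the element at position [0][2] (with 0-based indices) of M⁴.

Characteristic polynomial: s^3 + s^2 - 24s + 36 = (s - 3)(s - 2)(s + 6), so the eigenvalues are -6, 2, 3.
s=2: eigenvector (1, -4, 0).
s=-6: eigenvector (0, 1, 0).
s=3: eigenvector (-1, 6, 1).
P = [[1, 0, -1], [-4, 1, 6], [0, 0, 1]], D = diag(2, -6, 3), P⁻¹ = [[1, 0, 1], [4, 1, -2], [0, 0, 1]].
M⁴ = P·diag(16, 1296, 81)·P⁻¹ = [[16, 0, -65], [5120, 1296, -2170], [0, 0, 81]].
The requested entry is -65.

-65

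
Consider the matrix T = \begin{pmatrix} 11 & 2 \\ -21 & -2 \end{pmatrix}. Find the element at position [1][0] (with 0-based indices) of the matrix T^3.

-1281

Characteristic polynomial: λ^2 - 9λ + 20 = (λ - 5)(λ - 4), so the eigenvalues are 4, 5.
λ=4: eigenvector (-2, 7).
λ=5: eigenvector (-1, 3).
P = [[-2, -1], [7, 3]], D = diag(4, 5), P⁻¹ = [[3, 1], [-7, -2]].
T³ = P·diag(64, 125)·P⁻¹ = [[491, 122], [-1281, -302]].
The requested entry is -1281.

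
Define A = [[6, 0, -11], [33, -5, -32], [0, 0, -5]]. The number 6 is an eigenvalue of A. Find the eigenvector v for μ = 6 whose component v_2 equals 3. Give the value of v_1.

1

A − 6I = [[0, 0, -11], [33, -11, -32], [0, 0, -11]].
Solving (A − 6I)v = 0 gives the eigenspace spanned by (1, 3, 0).
With v_2 = 3, v = (1, 3, 0), so v_1 = 1.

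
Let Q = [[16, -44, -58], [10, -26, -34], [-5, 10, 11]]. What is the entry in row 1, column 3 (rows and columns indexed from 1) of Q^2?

-70

Characteristic polynomial: λ^3 - λ^2 - 36λ + 36 = (λ - 6)(λ - 1)(λ + 6), so the eigenvalues are -6, 1, 6.
λ=-6: eigenvector (2, 1, 0).
λ=6: eigenvector (3, 2, -1).
λ=1: eigenvector (-2, -2, 1).
P = [[2, 3, -2], [1, 2, -2], [0, -1, 1]], D = diag(-6, 6, 1), P⁻¹ = [[0, 1, 2], [1, -2, -2], [1, -2, -1]].
Q² = P·diag(36, 36, 1)·P⁻¹ = [[106, -140, -70], [70, -104, -70], [-35, 70, 71]].
The requested entry is -70.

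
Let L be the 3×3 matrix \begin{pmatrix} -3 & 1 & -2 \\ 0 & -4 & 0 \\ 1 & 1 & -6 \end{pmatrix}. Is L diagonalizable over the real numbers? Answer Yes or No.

Characteristic polynomial: p(μ) = μ^3 + 13μ^2 + 56μ + 80 = (μ + 4)^2(μ + 5).
μ = -4 has algebraic multiplicity 2; rank(L + 4I) = 1, so geometric multiplicity = 2.
Every eigenvalue has geometric = algebraic multiplicity, so L is diagonalizable.

Yes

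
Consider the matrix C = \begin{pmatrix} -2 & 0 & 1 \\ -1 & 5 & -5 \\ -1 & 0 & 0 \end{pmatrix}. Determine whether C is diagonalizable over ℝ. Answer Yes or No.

Characteristic polynomial: p(r) = r^3 - 3r^2 - 9r - 5 = (r - 5)(r + 1)^2.
r = -1 has algebraic multiplicity 2; rank(C + 1I) = 2, so geometric multiplicity = 1.
Geometric multiplicity < algebraic multiplicity, so C is not diagonalizable.

No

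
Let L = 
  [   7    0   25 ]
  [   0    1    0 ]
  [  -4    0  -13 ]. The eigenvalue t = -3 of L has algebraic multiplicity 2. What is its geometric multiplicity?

L + 3I = [[10, 0, 25], [0, 4, 0], [-4, 0, -10]].
This matrix has rank 2, so its null space has dimension 3 − 2 = 1.

1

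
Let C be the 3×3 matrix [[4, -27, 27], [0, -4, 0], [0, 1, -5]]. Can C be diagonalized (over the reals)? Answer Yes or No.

Characteristic polynomial: p(r) = r^3 + 5r^2 - 16r - 80 = (r - 4)(r + 4)(r + 5).
All 3 eigenvalues are distinct, so C is diagonalizable.

Yes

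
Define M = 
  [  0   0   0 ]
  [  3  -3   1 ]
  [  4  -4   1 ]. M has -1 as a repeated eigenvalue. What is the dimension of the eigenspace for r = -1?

M + 1I = [[1, 0, 0], [3, -2, 1], [4, -4, 2]].
This matrix has rank 2, so its null space has dimension 3 − 2 = 1.

1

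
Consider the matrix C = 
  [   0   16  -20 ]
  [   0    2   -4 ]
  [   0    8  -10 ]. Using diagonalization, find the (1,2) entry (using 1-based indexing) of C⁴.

Characteristic polynomial: λ^3 + 8λ^2 + 12λ = λ(λ + 2)(λ + 6), so the eigenvalues are -6, -2, 0.
λ=0: eigenvector (1, 0, 0).
λ=-2: eigenvector (2, 1, 1).
λ=-6: eigenvector (4, 1, 2).
P = [[1, 2, 4], [0, 1, 1], [0, 1, 2]], D = diag(0, -2, -6), P⁻¹ = [[1, 0, -2], [0, 2, -1], [0, -1, 1]].
C⁴ = P·diag(0, 16, 1296)·P⁻¹ = [[0, -5120, 5152], [0, -1264, 1280], [0, -2560, 2576]].
The requested entry is -5120.

-5120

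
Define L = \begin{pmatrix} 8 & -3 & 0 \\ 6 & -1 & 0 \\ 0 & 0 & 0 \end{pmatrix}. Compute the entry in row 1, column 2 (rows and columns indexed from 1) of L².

-21

Characteristic polynomial: t^3 - 7t^2 + 10t = t(t - 5)(t - 2), so the eigenvalues are 0, 2, 5.
t=2: eigenvector (1, 2, 0).
t=5: eigenvector (-1, -1, 0).
t=0: eigenvector (0, 0, 1).
P = [[1, -1, 0], [2, -1, 0], [0, 0, 1]], D = diag(2, 5, 0), P⁻¹ = [[-1, 1, 0], [-2, 1, 0], [0, 0, 1]].
L² = P·diag(4, 25, 0)·P⁻¹ = [[46, -21, 0], [42, -17, 0], [0, 0, 0]].
The requested entry is -21.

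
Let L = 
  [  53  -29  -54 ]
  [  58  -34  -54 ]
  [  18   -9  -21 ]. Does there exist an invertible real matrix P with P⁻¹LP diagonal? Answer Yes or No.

Characteristic polynomial: p(μ) = μ^3 + 2μ^2 - 33μ - 90 = (μ - 6)(μ + 3)(μ + 5).
All 3 eigenvalues are distinct, so L is diagonalizable.

Yes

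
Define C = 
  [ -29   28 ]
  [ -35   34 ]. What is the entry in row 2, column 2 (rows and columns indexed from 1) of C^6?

Characteristic polynomial: μ^2 - 5μ - 6 = (μ - 6)(μ + 1), so the eigenvalues are -1, 6.
μ=6: eigenvector (4, 5).
μ=-1: eigenvector (-1, -1).
P = [[4, -1], [5, -1]], D = diag(6, -1), P⁻¹ = [[-1, 1], [-5, 4]].
C⁶ = P·diag(46656, 1)·P⁻¹ = [[-186619, 186620], [-233275, 233276]].
The requested entry is 233276.

233276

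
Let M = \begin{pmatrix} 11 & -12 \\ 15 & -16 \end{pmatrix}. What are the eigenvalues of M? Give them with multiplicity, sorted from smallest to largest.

-4, -1

Characteristic polynomial: p(s) = s^2 + 5s + 4 = (s + 1)(s + 4).
Roots (with multiplicity): -4, -1.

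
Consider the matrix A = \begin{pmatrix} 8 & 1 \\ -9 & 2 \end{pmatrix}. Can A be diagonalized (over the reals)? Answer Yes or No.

No

Characteristic polynomial: p(λ) = λ^2 - 10λ + 25 = (λ - 5)^2.
λ = 5 has algebraic multiplicity 2; rank(A − 5I) = 1, so geometric multiplicity = 1.
Geometric multiplicity < algebraic multiplicity, so A is not diagonalizable.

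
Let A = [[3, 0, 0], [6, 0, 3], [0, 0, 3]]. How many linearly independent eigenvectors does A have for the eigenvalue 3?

A − 3I = [[0, 0, 0], [6, -3, 3], [0, 0, 0]].
This matrix has rank 1, so its null space has dimension 3 − 1 = 2.

2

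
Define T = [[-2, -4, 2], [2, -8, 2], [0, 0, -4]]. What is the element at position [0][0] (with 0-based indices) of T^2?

-4

Characteristic polynomial: r^3 + 14r^2 + 64r + 96 = (r + 4)^2(r + 6), so the eigenvalues are -6, -4, -4.
r=-4: eigenvector (0, -1, -2).
r=-6: eigenvector (1, 1, 0).
r=-4: eigenvector (1, 1, 1).
P = [[0, 1, 1], [-1, 1, 1], [-2, 0, 1]], D = diag(-4, -6, -4), P⁻¹ = [[1, -1, 0], [-1, 2, -1], [2, -2, 1]].
T² = P·diag(16, 36, 16)·P⁻¹ = [[-4, 40, -20], [-20, 56, -20], [0, 0, 16]].
The requested entry is -4.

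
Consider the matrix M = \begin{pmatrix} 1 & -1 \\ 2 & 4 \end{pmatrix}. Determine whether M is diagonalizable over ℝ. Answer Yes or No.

Yes

Characteristic polynomial: p(μ) = μ^2 - 5μ + 6 = (μ - 3)(μ - 2).
All 2 eigenvalues are distinct, so M is diagonalizable.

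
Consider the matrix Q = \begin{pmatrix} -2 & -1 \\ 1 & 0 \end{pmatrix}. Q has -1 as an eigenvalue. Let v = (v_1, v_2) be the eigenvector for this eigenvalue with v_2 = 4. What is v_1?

Q + 1I = [[-1, -1], [1, 1]].
Solving (Q + 1I)v = 0 gives the eigenspace spanned by (-4, 4).
With v_2 = 4, v = (-4, 4), so v_1 = -4.

-4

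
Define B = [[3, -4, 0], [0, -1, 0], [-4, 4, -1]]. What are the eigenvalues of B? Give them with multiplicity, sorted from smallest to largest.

Characteristic polynomial: p(s) = s^3 - s^2 - 5s - 3 = (s - 3)(s + 1)^2.
Roots (with multiplicity): -1, -1, 3.

-1, -1, 3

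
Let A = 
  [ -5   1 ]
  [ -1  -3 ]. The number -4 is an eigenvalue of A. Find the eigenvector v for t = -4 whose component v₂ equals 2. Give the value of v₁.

A + 4I = [[-1, 1], [-1, 1]].
Solving (A + 4I)v = 0 gives the eigenspace spanned by (2, 2).
With v₂ = 2, v = (2, 2), so v₁ = 2.

2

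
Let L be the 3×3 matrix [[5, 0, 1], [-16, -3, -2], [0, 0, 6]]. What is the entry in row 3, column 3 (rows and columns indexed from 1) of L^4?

1296

Characteristic polynomial: μ^3 - 8μ^2 - 3μ + 90 = (μ - 6)(μ - 5)(μ + 3), so the eigenvalues are -3, 5, 6.
μ=6: eigenvector (1, -2, 1).
μ=-3: eigenvector (0, 1, 0).
μ=5: eigenvector (-1, 2, 0).
P = [[1, 0, -1], [-2, 1, 2], [1, 0, 0]], D = diag(6, -3, 5), P⁻¹ = [[0, 0, 1], [2, 1, 0], [-1, 0, 1]].
L⁴ = P·diag(1296, 81, 625)·P⁻¹ = [[625, 0, 671], [-1088, 81, -1342], [0, 0, 1296]].
The requested entry is 1296.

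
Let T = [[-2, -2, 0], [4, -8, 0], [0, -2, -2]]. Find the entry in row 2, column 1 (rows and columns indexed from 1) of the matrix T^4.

Characteristic polynomial: s^3 + 12s^2 + 44s + 48 = (s + 2)(s + 4)(s + 6), so the eigenvalues are -6, -4, -2.
s=-6: eigenvector (1, 2, 1).
s=-4: eigenvector (-1, -1, -1).
s=-2: eigenvector (0, 0, 1).
P = [[1, -1, 0], [2, -1, 0], [1, -1, 1]], D = diag(-6, -4, -2), P⁻¹ = [[-1, 1, 0], [-2, 1, 0], [-1, 0, 1]].
T⁴ = P·diag(1296, 256, 16)·P⁻¹ = [[-784, 1040, 0], [-2080, 2336, 0], [-800, 1040, 16]].
The requested entry is -2080.

-2080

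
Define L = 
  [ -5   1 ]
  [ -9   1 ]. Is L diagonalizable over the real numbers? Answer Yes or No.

No

Characteristic polynomial: p(μ) = μ^2 + 4μ + 4 = (μ + 2)^2.
μ = -2 has algebraic multiplicity 2; rank(L + 2I) = 1, so geometric multiplicity = 1.
Geometric multiplicity < algebraic multiplicity, so L is not diagonalizable.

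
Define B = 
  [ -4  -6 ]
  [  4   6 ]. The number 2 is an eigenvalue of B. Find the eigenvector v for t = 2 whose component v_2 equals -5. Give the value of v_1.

B − 2I = [[-6, -6], [4, 4]].
Solving (B − 2I)v = 0 gives the eigenspace spanned by (5, -5).
With v_2 = -5, v = (5, -5), so v_1 = 5.

5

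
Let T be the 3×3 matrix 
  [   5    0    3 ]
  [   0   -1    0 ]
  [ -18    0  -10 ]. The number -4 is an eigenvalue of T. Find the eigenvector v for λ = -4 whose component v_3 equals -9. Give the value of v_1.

3

T + 4I = [[9, 0, 3], [0, 3, 0], [-18, 0, -6]].
Solving (T + 4I)v = 0 gives the eigenspace spanned by (3, 0, -9).
With v_3 = -9, v = (3, 0, -9), so v_1 = 3.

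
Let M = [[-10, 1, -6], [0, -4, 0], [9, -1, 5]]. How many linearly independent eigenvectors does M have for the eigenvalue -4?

M + 4I = [[-6, 1, -6], [0, 0, 0], [9, -1, 9]].
This matrix has rank 2, so its null space has dimension 3 − 2 = 1.

1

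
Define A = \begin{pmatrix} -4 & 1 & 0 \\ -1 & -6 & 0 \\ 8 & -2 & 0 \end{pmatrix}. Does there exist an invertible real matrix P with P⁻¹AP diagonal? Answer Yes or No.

Characteristic polynomial: p(μ) = μ^3 + 10μ^2 + 25μ = μ(μ + 5)^2.
μ = -5 has algebraic multiplicity 2; rank(A + 5I) = 2, so geometric multiplicity = 1.
Geometric multiplicity < algebraic multiplicity, so A is not diagonalizable.

No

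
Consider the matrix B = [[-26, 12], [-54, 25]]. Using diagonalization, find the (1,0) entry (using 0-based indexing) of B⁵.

Characteristic polynomial: r^2 + r - 2 = (r - 1)(r + 2), so the eigenvalues are -2, 1.
r=-2: eigenvector (1, 2).
r=1: eigenvector (4, 9).
P = [[1, 4], [2, 9]], D = diag(-2, 1), P⁻¹ = [[9, -4], [-2, 1]].
B⁵ = P·diag(-32, 1)·P⁻¹ = [[-296, 132], [-594, 265]].
The requested entry is -594.

-594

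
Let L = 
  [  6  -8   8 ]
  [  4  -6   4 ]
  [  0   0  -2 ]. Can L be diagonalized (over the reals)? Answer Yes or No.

Yes

Characteristic polynomial: p(μ) = μ^3 + 2μ^2 - 4μ - 8 = (μ - 2)(μ + 2)^2.
μ = -2 has algebraic multiplicity 2; rank(L + 2I) = 1, so geometric multiplicity = 2.
Every eigenvalue has geometric = algebraic multiplicity, so L is diagonalizable.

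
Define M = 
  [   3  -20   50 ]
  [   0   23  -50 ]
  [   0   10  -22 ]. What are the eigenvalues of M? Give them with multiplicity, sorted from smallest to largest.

Characteristic polynomial: p(μ) = μ^3 - 4μ^2 - 3μ + 18 = (μ - 3)^2(μ + 2).
Roots (with multiplicity): -2, 3, 3.

-2, 3, 3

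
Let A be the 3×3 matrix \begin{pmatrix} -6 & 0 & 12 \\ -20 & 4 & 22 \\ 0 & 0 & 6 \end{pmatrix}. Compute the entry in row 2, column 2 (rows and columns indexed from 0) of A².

36

Characteristic polynomial: t^3 - 4t^2 - 36t + 144 = (t - 6)(t - 4)(t + 6), so the eigenvalues are -6, 4, 6.
t=-6: eigenvector (1, 2, 0).
t=4: eigenvector (0, 1, 0).
t=6: eigenvector (1, 1, 1).
P = [[1, 0, 1], [2, 1, 1], [0, 0, 1]], D = diag(-6, 4, 6), P⁻¹ = [[1, 0, -1], [-2, 1, 1], [0, 0, 1]].
A² = P·diag(36, 16, 36)·P⁻¹ = [[36, 0, 0], [40, 16, -20], [0, 0, 36]].
The requested entry is 36.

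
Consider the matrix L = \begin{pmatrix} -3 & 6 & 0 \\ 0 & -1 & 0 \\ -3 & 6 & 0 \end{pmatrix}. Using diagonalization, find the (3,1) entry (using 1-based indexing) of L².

9

Characteristic polynomial: r^3 + 4r^2 + 3r = r(r + 1)(r + 3), so the eigenvalues are -3, -1, 0.
r=0: eigenvector (0, 0, 1).
r=-1: eigenvector (3, 1, 3).
r=-3: eigenvector (1, 0, 1).
P = [[0, 3, 1], [0, 1, 0], [1, 3, 1]], D = diag(0, -1, -3), P⁻¹ = [[-1, 0, 1], [0, 1, 0], [1, -3, 0]].
L² = P·diag(0, 1, 9)·P⁻¹ = [[9, -24, 0], [0, 1, 0], [9, -24, 0]].
The requested entry is 9.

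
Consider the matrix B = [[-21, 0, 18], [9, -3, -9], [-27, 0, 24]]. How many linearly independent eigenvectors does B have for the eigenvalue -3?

2

B + 3I = [[-18, 0, 18], [9, 0, -9], [-27, 0, 27]].
This matrix has rank 1, so its null space has dimension 3 − 1 = 2.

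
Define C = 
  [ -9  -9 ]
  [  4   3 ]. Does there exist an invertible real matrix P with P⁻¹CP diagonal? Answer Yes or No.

Characteristic polynomial: p(s) = s^2 + 6s + 9 = (s + 3)^2.
s = -3 has algebraic multiplicity 2; rank(C + 3I) = 1, so geometric multiplicity = 1.
Geometric multiplicity < algebraic multiplicity, so C is not diagonalizable.

No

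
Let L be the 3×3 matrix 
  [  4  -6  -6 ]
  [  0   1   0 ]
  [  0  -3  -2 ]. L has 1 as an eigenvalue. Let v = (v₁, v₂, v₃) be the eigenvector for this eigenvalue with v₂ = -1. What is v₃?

L − 1I = [[3, -6, -6], [0, 0, 0], [0, -3, -3]].
Solving (L − 1I)v = 0 gives the eigenspace spanned by (0, -1, 1).
With v₂ = -1, v = (0, -1, 1), so v₃ = 1.

1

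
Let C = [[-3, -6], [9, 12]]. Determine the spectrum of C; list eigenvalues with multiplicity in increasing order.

Characteristic polynomial: p(μ) = μ^2 - 9μ + 18 = (μ - 6)(μ - 3).
Roots (with multiplicity): 3, 6.

3, 6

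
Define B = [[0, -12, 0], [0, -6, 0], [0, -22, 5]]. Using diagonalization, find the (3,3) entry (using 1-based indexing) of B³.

Characteristic polynomial: r^3 + r^2 - 30r = r(r - 5)(r + 6), so the eigenvalues are -6, 0, 5.
r=0: eigenvector (1, 0, 0).
r=-6: eigenvector (2, 1, 2).
r=5: eigenvector (0, 0, 1).
P = [[1, 2, 0], [0, 1, 0], [0, 2, 1]], D = diag(0, -6, 5), P⁻¹ = [[1, -2, 0], [0, 1, 0], [0, -2, 1]].
B³ = P·diag(0, -216, 125)·P⁻¹ = [[0, -432, 0], [0, -216, 0], [0, -682, 125]].
The requested entry is 125.

125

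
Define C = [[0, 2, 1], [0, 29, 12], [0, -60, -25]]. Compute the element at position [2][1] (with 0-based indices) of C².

-240

Characteristic polynomial: μ^3 - 4μ^2 - 5μ = μ(μ - 5)(μ + 1), so the eigenvalues are -1, 0, 5.
μ=0: eigenvector (1, 0, 0).
μ=5: eigenvector (0, 1, -2).
μ=-1: eigenvector (-1, -2, 5).
P = [[1, 0, -1], [0, 1, -2], [0, -2, 5]], D = diag(0, 5, -1), P⁻¹ = [[1, 2, 1], [0, 5, 2], [0, 2, 1]].
C² = P·diag(0, 25, 1)·P⁻¹ = [[0, -2, -1], [0, 121, 48], [0, -240, -95]].
The requested entry is -240.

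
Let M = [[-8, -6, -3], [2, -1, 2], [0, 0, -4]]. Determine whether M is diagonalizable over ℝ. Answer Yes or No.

No

Characteristic polynomial: p(λ) = λ^3 + 13λ^2 + 56λ + 80 = (λ + 4)^2(λ + 5).
λ = -4 has algebraic multiplicity 2; rank(M + 4I) = 2, so geometric multiplicity = 1.
Geometric multiplicity < algebraic multiplicity, so M is not diagonalizable.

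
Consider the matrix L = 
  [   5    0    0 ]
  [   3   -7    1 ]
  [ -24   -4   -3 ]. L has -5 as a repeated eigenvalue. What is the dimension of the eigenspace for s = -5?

L + 5I = [[10, 0, 0], [3, -2, 1], [-24, -4, 2]].
This matrix has rank 2, so its null space has dimension 3 − 2 = 1.

1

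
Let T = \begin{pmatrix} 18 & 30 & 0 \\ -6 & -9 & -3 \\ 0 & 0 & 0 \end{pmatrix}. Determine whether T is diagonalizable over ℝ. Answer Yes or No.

Yes

Characteristic polynomial: p(s) = s^3 - 9s^2 + 18s = s(s - 6)(s - 3).
All 3 eigenvalues are distinct, so T is diagonalizable.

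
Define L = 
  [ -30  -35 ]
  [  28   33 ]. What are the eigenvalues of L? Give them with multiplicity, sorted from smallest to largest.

-2, 5

Characteristic polynomial: p(t) = t^2 - 3t - 10 = (t - 5)(t + 2).
Roots (with multiplicity): -2, 5.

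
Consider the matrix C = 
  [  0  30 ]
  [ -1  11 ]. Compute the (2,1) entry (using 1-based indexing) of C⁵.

Characteristic polynomial: t^2 - 11t + 30 = (t - 6)(t - 5), so the eigenvalues are 5, 6.
t=5: eigenvector (6, 1).
t=6: eigenvector (5, 1).
P = [[6, 5], [1, 1]], D = diag(5, 6), P⁻¹ = [[1, -5], [-1, 6]].
C⁵ = P·diag(3125, 7776)·P⁻¹ = [[-20130, 139530], [-4651, 31031]].
The requested entry is -4651.

-4651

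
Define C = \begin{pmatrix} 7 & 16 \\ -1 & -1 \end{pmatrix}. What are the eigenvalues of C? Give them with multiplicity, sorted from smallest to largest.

3, 3

Characteristic polynomial: p(r) = r^2 - 6r + 9 = (r - 3)^2.
Roots (with multiplicity): 3, 3.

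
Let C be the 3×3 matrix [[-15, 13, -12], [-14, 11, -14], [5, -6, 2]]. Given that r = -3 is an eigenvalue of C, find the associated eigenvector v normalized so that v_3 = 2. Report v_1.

C + 3I = [[-12, 13, -12], [-14, 14, -14], [5, -6, 5]].
Solving (C + 3I)v = 0 gives the eigenspace spanned by (-2, 0, 2).
With v_3 = 2, v = (-2, 0, 2), so v_1 = -2.

-2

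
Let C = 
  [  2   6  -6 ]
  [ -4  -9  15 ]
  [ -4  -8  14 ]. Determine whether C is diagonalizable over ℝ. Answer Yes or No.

Characteristic polynomial: p(r) = r^3 - 7r^2 + 4r + 12 = (r - 6)(r - 2)(r + 1).
All 3 eigenvalues are distinct, so C is diagonalizable.

Yes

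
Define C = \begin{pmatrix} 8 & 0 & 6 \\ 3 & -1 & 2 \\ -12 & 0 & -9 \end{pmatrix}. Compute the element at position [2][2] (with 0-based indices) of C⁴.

9

Characteristic polynomial: μ^3 + 2μ^2 + μ = μ(μ + 1)^2, so the eigenvalues are -1, -1, 0.
μ=0: eigenvector (3, 1, -4).
μ=-1: eigenvector (2, 1, -3).
μ=-1: eigenvector (-2, 0, 3).
P = [[3, 2, -2], [1, 1, 0], [-4, -3, 3]], D = diag(0, -1, -1), P⁻¹ = [[3, 0, 2], [-3, 1, -2], [1, 1, 1]].
C⁴ = P·diag(0, 1, 1)·P⁻¹ = [[-8, 0, -6], [-3, 1, -2], [12, 0, 9]].
The requested entry is 9.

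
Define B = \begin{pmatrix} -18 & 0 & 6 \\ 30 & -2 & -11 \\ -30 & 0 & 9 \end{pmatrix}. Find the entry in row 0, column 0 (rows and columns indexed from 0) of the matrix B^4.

6156

Characteristic polynomial: t^3 + 11t^2 + 36t + 36 = (t + 2)(t + 3)(t + 6), so the eigenvalues are -6, -3, -2.
t=-2: eigenvector (0, 1, 0).
t=-6: eigenvector (1, -2, 2).
t=-3: eigenvector (2, -5, 5).
P = [[0, 1, 2], [1, -2, -5], [0, 2, 5]], D = diag(-2, -6, -3), P⁻¹ = [[0, 1, 1], [5, 0, -2], [-2, 0, 1]].
B⁴ = P·diag(16, 1296, 81)·P⁻¹ = [[6156, 0, -2430], [-12150, 16, 4795], [12150, 0, -4779]].
The requested entry is 6156.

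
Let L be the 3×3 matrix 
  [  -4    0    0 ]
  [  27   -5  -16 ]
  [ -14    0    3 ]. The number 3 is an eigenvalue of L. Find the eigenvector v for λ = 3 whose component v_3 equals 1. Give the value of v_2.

L − 3I = [[-7, 0, 0], [27, -8, -16], [-14, 0, 0]].
Solving (L − 3I)v = 0 gives the eigenspace spanned by (0, -2, 1).
With v_3 = 1, v = (0, -2, 1), so v_2 = -2.

-2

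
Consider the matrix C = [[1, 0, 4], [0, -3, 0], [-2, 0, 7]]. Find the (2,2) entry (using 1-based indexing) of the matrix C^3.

Characteristic polynomial: λ^3 - 5λ^2 - 9λ + 45 = (λ - 5)(λ - 3)(λ + 3), so the eigenvalues are -3, 3, 5.
λ=5: eigenvector (1, 0, 1).
λ=-3: eigenvector (0, 1, 0).
λ=3: eigenvector (2, 0, 1).
P = [[1, 0, 2], [0, 1, 0], [1, 0, 1]], D = diag(5, -3, 3), P⁻¹ = [[-1, 0, 2], [0, 1, 0], [1, 0, -1]].
C³ = P·diag(125, -27, 27)·P⁻¹ = [[-71, 0, 196], [0, -27, 0], [-98, 0, 223]].
The requested entry is -27.

-27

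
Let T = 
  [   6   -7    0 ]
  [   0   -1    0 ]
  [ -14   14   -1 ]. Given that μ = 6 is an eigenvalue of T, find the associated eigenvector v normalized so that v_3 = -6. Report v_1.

T − 6I = [[0, -7, 0], [0, -7, 0], [-14, 14, -7]].
Solving (T − 6I)v = 0 gives the eigenspace spanned by (3, 0, -6).
With v_3 = -6, v = (3, 0, -6), so v_1 = 3.

3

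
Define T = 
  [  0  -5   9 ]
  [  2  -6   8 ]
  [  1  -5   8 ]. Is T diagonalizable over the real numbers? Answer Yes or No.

Characteristic polynomial: p(μ) = μ^3 - 2μ^2 - 7μ - 4 = (μ - 4)(μ + 1)^2.
μ = -1 has algebraic multiplicity 2; rank(T + 1I) = 2, so geometric multiplicity = 1.
Geometric multiplicity < algebraic multiplicity, so T is not diagonalizable.

No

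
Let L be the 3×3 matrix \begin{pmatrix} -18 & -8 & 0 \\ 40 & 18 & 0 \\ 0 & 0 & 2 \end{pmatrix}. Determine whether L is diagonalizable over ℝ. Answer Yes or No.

Yes

Characteristic polynomial: p(s) = s^3 - 2s^2 - 4s + 8 = (s - 2)^2(s + 2).
s = 2 has algebraic multiplicity 2; rank(L − 2I) = 1, so geometric multiplicity = 2.
Every eigenvalue has geometric = algebraic multiplicity, so L is diagonalizable.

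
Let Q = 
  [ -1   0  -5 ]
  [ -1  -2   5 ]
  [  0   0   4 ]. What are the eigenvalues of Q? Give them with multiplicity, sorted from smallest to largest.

Characteristic polynomial: p(t) = t^3 - t^2 - 10t - 8 = (t - 4)(t + 1)(t + 2).
Roots (with multiplicity): -2, -1, 4.

-2, -1, 4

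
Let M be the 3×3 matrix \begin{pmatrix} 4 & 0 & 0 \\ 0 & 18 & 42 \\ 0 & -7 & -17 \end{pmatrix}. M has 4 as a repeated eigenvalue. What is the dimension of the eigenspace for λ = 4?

2

M − 4I = [[0, 0, 0], [0, 14, 42], [0, -7, -21]].
This matrix has rank 1, so its null space has dimension 3 − 1 = 2.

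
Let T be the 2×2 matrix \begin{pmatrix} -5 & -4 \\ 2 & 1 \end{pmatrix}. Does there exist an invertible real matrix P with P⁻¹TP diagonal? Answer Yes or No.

Characteristic polynomial: p(λ) = λ^2 + 4λ + 3 = (λ + 1)(λ + 3).
All 2 eigenvalues are distinct, so T is diagonalizable.

Yes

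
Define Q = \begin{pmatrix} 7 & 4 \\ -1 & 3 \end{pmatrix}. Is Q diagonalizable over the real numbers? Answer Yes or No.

Characteristic polynomial: p(t) = t^2 - 10t + 25 = (t - 5)^2.
t = 5 has algebraic multiplicity 2; rank(Q − 5I) = 1, so geometric multiplicity = 1.
Geometric multiplicity < algebraic multiplicity, so Q is not diagonalizable.

No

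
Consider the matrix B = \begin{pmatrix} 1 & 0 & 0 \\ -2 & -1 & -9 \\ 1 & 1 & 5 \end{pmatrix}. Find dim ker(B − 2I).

B − 2I = [[-1, 0, 0], [-2, -3, -9], [1, 1, 3]].
This matrix has rank 2, so its null space has dimension 3 − 2 = 1.

1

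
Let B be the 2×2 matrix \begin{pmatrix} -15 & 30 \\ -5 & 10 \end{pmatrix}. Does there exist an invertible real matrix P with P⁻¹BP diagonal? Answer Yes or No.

Characteristic polynomial: p(μ) = μ^2 + 5μ = μ(μ + 5).
All 2 eigenvalues are distinct, so B is diagonalizable.

Yes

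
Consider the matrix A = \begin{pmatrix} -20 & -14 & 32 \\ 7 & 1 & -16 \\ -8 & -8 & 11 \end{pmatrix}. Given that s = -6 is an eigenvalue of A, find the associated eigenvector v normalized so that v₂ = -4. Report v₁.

4

A + 6I = [[-14, -14, 32], [7, 7, -16], [-8, -8, 17]].
Solving (A + 6I)v = 0 gives the eigenspace spanned by (4, -4, 0).
With v₂ = -4, v = (4, -4, 0), so v₁ = 4.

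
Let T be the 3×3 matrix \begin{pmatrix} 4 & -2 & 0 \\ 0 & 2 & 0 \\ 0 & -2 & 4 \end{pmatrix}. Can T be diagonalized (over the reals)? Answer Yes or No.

Yes

Characteristic polynomial: p(s) = s^3 - 10s^2 + 32s - 32 = (s - 4)^2(s - 2).
s = 4 has algebraic multiplicity 2; rank(T − 4I) = 1, so geometric multiplicity = 2.
Every eigenvalue has geometric = algebraic multiplicity, so T is diagonalizable.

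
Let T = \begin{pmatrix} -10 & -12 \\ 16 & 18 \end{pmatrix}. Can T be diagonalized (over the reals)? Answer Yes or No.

Characteristic polynomial: p(λ) = λ^2 - 8λ + 12 = (λ - 6)(λ - 2).
All 2 eigenvalues are distinct, so T is diagonalizable.

Yes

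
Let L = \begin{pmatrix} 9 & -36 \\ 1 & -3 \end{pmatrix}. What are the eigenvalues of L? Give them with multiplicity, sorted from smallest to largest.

3, 3

Characteristic polynomial: p(λ) = λ^2 - 6λ + 9 = (λ - 3)^2.
Roots (with multiplicity): 3, 3.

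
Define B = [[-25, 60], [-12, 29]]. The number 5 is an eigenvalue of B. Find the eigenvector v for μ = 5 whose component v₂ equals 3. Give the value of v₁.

6

B − 5I = [[-30, 60], [-12, 24]].
Solving (B − 5I)v = 0 gives the eigenspace spanned by (6, 3).
With v₂ = 3, v = (6, 3), so v₁ = 6.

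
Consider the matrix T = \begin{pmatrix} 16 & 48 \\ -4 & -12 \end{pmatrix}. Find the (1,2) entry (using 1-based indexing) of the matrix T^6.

Characteristic polynomial: λ^2 - 4λ = λ(λ - 4), so the eigenvalues are 0, 4.
λ=4: eigenvector (4, -1).
λ=0: eigenvector (-3, 1).
P = [[4, -3], [-1, 1]], D = diag(4, 0), P⁻¹ = [[1, 3], [1, 4]].
T⁶ = P·diag(4096, 0)·P⁻¹ = [[16384, 49152], [-4096, -12288]].
The requested entry is 49152.

49152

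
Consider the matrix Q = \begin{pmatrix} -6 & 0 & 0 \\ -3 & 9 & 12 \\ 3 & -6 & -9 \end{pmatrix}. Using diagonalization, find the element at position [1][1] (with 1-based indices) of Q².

36

Characteristic polynomial: μ^3 + 6μ^2 - 9μ - 54 = (μ - 3)(μ + 3)(μ + 6), so the eigenvalues are -6, -3, 3.
μ=-6: eigenvector (1, 1, -1).
μ=-3: eigenvector (0, -1, 1).
μ=3: eigenvector (0, 2, -1).
P = [[1, 0, 0], [1, -1, 2], [-1, 1, -1]], D = diag(-6, -3, 3), P⁻¹ = [[1, 0, 0], [1, 1, 2], [0, 1, 1]].
Q² = P·diag(36, 9, 9)·P⁻¹ = [[36, 0, 0], [27, 9, 0], [-27, 0, 9]].
The requested entry is 36.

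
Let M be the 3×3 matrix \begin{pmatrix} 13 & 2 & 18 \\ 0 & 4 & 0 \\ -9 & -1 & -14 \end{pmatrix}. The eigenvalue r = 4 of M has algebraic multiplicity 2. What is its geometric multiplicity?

M − 4I = [[9, 2, 18], [0, 0, 0], [-9, -1, -18]].
This matrix has rank 2, so its null space has dimension 3 − 2 = 1.

1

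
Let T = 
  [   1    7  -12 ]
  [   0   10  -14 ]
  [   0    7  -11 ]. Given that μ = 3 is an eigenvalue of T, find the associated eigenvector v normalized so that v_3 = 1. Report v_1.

1

T − 3I = [[-2, 7, -12], [0, 7, -14], [0, 7, -14]].
Solving (T − 3I)v = 0 gives the eigenspace spanned by (1, 2, 1).
With v_3 = 1, v = (1, 2, 1), so v_1 = 1.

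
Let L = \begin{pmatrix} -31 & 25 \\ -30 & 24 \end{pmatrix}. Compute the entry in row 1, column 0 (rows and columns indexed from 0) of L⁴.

Characteristic polynomial: μ^2 + 7μ + 6 = (μ + 1)(μ + 6), so the eigenvalues are -6, -1.
μ=-1: eigenvector (-5, -6).
μ=-6: eigenvector (1, 1).
P = [[-5, 1], [-6, 1]], D = diag(-1, -6), P⁻¹ = [[1, -1], [6, -5]].
L⁴ = P·diag(1, 1296)·P⁻¹ = [[7771, -6475], [7770, -6474]].
The requested entry is 7770.

7770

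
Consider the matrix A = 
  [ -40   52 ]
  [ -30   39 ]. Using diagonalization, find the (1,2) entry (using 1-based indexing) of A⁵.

52

Characteristic polynomial: λ^2 + λ = λ(λ + 1), so the eigenvalues are -1, 0.
λ=-1: eigenvector (4, 3).
λ=0: eigenvector (13, 10).
P = [[4, 13], [3, 10]], D = diag(-1, 0), P⁻¹ = [[10, -13], [-3, 4]].
A⁵ = P·diag(-1, 0)·P⁻¹ = [[-40, 52], [-30, 39]].
The requested entry is 52.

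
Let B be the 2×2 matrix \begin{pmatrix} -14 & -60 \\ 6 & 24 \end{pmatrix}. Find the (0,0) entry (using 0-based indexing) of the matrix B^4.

Characteristic polynomial: s^2 - 10s + 24 = (s - 6)(s - 4), so the eigenvalues are 4, 6.
s=4: eigenvector (10, -3).
s=6: eigenvector (-3, 1).
P = [[10, -3], [-3, 1]], D = diag(4, 6), P⁻¹ = [[1, 3], [3, 10]].
B⁴ = P·diag(256, 1296)·P⁻¹ = [[-9104, -31200], [3120, 10656]].
The requested entry is -9104.

-9104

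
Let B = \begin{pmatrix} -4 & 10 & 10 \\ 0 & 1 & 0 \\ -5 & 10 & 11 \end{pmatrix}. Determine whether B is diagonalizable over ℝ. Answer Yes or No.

Characteristic polynomial: p(r) = r^3 - 8r^2 + 13r - 6 = (r - 6)(r - 1)^2.
r = 1 has algebraic multiplicity 2; rank(B − 1I) = 1, so geometric multiplicity = 2.
Every eigenvalue has geometric = algebraic multiplicity, so B is diagonalizable.

Yes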